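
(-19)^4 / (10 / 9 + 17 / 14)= 16420446 / 293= 56042.48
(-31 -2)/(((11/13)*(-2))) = 39/2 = 19.50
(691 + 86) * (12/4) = 2331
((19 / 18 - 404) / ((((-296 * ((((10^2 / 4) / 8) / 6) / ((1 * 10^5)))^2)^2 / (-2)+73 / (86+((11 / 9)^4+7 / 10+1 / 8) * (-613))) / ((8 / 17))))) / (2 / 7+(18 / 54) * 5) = 1348717721709881327616000000000000 / 567075133634642367659597286157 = 2378.38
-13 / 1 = -13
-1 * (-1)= 1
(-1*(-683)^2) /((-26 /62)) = 14461159 /13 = 1112396.85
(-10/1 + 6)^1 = -4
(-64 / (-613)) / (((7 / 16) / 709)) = 726016 / 4291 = 169.20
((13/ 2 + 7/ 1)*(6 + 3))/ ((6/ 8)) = 162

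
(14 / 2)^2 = 49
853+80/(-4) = 833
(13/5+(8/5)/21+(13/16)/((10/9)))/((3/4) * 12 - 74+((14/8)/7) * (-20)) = -11449/235200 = -0.05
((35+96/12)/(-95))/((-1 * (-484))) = -43/45980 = -0.00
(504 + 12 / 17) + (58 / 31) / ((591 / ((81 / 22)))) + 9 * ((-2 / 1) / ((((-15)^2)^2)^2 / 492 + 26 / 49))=2193462310269562467 / 4345920558699841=504.72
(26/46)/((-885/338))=-4394/20355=-0.22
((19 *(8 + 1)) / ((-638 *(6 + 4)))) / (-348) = 57 / 740080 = 0.00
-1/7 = -0.14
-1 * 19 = -19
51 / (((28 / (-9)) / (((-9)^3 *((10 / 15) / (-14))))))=-111537 / 196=-569.07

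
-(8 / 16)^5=-1 / 32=-0.03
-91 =-91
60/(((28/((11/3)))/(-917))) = -7205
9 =9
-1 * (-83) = 83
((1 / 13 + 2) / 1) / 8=27 / 104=0.26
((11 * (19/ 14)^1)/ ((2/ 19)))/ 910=3971/ 25480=0.16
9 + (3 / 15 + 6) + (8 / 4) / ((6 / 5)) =253 / 15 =16.87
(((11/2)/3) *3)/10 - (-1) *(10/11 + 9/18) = 431/220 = 1.96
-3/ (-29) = 3/ 29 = 0.10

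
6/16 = 3/8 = 0.38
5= 5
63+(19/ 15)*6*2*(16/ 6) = 1553/ 15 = 103.53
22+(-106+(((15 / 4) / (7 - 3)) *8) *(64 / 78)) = -1012 / 13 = -77.85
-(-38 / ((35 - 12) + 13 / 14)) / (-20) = -133 / 1675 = -0.08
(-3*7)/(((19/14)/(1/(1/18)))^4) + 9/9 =-84687788015/130321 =-649839.92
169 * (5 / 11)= 845 / 11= 76.82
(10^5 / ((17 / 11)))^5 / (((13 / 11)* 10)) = 1771561000000000000000000000000 / 18458141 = 95977216773888551398540.08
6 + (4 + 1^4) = 11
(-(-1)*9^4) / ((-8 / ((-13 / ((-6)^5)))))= -351 / 256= -1.37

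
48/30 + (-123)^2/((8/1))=1892.72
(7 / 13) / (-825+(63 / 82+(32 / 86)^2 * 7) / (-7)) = -1061326 / 1626592279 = -0.00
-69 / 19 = -3.63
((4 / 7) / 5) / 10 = 2 / 175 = 0.01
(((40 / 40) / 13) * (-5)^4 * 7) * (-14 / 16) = -30625 / 104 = -294.47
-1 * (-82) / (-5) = -82 / 5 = -16.40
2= 2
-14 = -14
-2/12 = -1/6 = -0.17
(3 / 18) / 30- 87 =-86.99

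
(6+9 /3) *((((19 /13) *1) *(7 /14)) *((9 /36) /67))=171 /6968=0.02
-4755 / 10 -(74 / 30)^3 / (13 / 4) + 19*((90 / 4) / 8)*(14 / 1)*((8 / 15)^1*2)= 27894151 / 87750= 317.88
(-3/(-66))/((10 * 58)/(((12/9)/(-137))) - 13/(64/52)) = -8/10490579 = -0.00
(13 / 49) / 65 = 1 / 245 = 0.00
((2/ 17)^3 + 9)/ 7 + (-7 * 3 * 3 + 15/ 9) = -60.05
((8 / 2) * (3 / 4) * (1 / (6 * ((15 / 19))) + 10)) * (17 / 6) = 15623 / 180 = 86.79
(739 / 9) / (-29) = -739 / 261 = -2.83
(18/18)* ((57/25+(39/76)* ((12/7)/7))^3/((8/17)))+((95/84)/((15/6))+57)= 6584531098722097/75651983531250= 87.04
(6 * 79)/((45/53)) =8374/15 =558.27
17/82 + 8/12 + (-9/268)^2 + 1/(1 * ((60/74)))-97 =-1397175667/14723920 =-94.89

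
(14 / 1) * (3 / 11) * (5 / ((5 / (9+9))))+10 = 866 / 11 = 78.73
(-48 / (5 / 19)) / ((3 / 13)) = -3952 / 5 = -790.40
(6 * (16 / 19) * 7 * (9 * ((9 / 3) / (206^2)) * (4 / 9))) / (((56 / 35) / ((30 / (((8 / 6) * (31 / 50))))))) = 1417500 / 6248701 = 0.23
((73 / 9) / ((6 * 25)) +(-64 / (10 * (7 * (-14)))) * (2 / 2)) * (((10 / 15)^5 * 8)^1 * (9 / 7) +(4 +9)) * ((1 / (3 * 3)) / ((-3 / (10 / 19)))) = -21424561 / 641370555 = -0.03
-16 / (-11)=1.45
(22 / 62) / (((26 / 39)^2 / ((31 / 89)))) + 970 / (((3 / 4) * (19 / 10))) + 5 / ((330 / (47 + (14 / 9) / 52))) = 4450736399 / 6528951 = 681.69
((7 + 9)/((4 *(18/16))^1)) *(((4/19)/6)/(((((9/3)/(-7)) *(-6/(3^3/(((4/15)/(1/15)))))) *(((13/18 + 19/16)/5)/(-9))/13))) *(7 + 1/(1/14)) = -2201472/1045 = -2106.67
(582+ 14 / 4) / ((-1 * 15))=-1171 / 30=-39.03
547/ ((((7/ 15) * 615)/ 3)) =1641/ 287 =5.72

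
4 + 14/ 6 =6.33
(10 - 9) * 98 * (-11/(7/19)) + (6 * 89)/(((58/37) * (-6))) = -173001/58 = -2982.78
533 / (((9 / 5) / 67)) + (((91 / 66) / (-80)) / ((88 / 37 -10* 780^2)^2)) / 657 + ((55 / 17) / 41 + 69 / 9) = 2431714683821124957406222001717 / 122521862353411951426529280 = 19847.19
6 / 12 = 1 / 2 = 0.50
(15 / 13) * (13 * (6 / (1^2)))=90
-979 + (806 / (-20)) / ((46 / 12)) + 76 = -105054 / 115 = -913.51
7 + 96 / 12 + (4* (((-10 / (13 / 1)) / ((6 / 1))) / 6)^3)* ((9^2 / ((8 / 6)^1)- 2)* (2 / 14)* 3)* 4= 112083535 / 7474194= 15.00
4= 4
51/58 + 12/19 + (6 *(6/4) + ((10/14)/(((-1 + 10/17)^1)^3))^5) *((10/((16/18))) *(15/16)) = -831656143749432563856838755/703448619679747400816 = -1182255.70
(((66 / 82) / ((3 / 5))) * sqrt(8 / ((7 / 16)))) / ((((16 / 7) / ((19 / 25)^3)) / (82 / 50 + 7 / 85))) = 1.90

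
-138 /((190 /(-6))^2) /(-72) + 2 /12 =18257 /108300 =0.17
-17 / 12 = -1.42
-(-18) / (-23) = -18 / 23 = -0.78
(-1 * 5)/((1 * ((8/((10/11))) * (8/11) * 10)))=-5/64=-0.08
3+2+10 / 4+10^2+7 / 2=111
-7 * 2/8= -7/4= -1.75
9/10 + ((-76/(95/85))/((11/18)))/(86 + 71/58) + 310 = 172302821/556490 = 309.62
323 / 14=23.07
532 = 532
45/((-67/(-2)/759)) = 68310/67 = 1019.55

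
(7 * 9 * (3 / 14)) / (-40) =-27 / 80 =-0.34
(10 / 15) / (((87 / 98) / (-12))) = -784 / 87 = -9.01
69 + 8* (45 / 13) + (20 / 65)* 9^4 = 27501 / 13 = 2115.46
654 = 654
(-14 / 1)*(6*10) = -840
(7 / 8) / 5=7 / 40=0.18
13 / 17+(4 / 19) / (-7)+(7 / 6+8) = 134321 / 13566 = 9.90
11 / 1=11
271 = 271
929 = 929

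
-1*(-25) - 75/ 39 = 300/ 13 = 23.08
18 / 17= 1.06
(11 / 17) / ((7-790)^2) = 11 / 10422513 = 0.00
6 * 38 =228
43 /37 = 1.16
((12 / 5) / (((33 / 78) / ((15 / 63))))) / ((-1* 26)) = -4 / 77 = -0.05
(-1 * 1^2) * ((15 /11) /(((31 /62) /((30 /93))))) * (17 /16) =-1275 /1364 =-0.93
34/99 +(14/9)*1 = 188/99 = 1.90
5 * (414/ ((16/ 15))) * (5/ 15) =5175/ 8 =646.88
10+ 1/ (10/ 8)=54/ 5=10.80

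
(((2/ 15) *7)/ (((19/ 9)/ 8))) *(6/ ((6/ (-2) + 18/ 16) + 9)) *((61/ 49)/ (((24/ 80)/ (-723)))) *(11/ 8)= -31048512/ 2527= -12286.71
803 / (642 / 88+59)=35332 / 2917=12.11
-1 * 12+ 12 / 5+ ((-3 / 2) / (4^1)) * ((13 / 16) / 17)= -104643 / 10880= -9.62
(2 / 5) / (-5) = -2 / 25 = -0.08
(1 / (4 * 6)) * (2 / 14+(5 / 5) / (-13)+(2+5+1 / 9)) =2939 / 9828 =0.30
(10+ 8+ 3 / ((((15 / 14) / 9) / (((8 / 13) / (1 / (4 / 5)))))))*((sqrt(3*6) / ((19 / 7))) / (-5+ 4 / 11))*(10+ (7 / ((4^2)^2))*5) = -197457183*sqrt(2) / 2687360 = -103.91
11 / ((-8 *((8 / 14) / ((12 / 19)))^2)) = -4851 / 2888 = -1.68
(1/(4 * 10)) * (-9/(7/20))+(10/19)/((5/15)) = 249/266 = 0.94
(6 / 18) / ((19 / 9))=3 / 19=0.16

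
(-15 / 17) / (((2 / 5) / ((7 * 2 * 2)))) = -1050 / 17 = -61.76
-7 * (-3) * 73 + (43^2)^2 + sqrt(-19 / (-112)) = sqrt(133) / 28 + 3420334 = 3420334.41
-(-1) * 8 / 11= 8 / 11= 0.73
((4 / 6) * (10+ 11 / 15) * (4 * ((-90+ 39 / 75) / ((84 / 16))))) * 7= -11525024 / 3375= -3414.82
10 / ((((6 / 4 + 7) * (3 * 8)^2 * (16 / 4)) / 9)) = 5 / 1088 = 0.00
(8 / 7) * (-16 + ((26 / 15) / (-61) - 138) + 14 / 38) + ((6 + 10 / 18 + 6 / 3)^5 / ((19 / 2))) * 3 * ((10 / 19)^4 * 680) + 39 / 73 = 5736045617972896206289 / 7595913959042535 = 755148.84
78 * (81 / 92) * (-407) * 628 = -403713882 / 23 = -17552777.48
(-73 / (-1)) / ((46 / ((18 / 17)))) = 657 / 391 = 1.68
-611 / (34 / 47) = -844.62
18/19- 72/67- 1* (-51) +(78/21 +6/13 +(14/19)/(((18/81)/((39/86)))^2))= 99586546351/1713549656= 58.12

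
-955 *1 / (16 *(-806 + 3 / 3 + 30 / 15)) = 955 / 12848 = 0.07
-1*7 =-7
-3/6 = -1/2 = -0.50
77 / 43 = 1.79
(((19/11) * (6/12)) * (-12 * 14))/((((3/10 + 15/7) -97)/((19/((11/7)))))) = 14858760/800899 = 18.55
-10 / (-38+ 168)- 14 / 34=-108 / 221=-0.49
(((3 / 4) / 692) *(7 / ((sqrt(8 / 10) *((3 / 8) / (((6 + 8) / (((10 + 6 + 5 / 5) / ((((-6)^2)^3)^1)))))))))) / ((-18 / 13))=-825552 *sqrt(5) / 2941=-627.67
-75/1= -75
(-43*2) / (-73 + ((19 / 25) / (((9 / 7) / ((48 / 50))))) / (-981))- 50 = -6555585700 / 134275439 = -48.82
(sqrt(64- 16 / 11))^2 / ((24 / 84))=2408 / 11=218.91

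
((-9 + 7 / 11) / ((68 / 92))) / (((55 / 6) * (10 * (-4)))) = 1587 / 51425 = 0.03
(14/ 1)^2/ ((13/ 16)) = 3136/ 13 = 241.23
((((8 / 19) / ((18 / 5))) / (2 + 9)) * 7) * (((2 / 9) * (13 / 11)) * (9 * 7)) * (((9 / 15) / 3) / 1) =5096 / 20691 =0.25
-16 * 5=-80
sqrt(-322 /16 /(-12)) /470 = sqrt(966) /11280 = 0.00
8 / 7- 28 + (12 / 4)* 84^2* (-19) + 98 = -402120.86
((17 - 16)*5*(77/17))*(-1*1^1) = -385/17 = -22.65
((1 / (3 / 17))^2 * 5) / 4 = 1445 / 36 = 40.14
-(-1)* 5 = 5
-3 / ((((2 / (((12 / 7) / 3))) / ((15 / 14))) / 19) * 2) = -855 / 98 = -8.72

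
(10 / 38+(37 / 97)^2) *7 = 511392 / 178771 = 2.86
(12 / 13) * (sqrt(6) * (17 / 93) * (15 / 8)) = 255 * sqrt(6) / 806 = 0.77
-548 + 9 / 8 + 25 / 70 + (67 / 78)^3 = -545.88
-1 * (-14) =14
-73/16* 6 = -219/8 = -27.38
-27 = -27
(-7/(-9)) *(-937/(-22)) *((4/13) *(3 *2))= 26236/429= 61.16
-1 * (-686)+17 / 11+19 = 7772 / 11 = 706.55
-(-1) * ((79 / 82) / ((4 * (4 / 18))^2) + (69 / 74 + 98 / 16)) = 1607147 / 194176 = 8.28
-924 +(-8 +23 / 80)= -931.71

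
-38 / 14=-19 / 7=-2.71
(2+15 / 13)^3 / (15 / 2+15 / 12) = 275684 / 76895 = 3.59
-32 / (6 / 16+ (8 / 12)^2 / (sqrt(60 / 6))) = -311040 / 3133+ 36864*sqrt(10) / 3133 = -62.07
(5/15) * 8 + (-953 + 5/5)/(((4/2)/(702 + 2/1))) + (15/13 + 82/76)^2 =-245326717117/732108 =-335096.35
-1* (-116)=116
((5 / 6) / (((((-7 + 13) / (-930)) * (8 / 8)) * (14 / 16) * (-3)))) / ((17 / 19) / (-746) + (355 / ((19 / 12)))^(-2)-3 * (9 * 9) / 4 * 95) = -44299703080000 / 5195766761301851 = -0.01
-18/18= -1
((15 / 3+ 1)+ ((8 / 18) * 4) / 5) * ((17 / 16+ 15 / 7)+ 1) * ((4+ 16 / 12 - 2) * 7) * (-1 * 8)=-44902 / 9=-4989.11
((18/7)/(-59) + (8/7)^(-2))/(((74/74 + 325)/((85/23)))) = 0.01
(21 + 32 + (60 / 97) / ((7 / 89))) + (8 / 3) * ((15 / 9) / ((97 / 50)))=385943 / 6111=63.16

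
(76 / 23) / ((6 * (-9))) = -0.06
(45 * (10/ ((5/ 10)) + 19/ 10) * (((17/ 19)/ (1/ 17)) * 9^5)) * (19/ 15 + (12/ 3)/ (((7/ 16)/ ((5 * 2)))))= 109124554292541/ 1330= 82048537062.06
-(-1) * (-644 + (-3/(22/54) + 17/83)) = -594508/913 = -651.16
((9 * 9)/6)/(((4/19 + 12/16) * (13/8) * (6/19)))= 25992/949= 27.39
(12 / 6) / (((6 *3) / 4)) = 4 / 9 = 0.44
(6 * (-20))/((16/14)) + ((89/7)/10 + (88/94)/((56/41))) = -169506/1645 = -103.04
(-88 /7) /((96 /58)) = -319 /42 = -7.60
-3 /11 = -0.27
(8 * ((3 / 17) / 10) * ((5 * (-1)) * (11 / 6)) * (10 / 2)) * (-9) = 990 / 17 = 58.24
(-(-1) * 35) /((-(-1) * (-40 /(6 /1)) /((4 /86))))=-21 /86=-0.24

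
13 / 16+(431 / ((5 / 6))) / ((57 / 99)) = 1366643 / 1520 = 899.11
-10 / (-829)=0.01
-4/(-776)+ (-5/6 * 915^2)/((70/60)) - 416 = -812673171/1358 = -598433.85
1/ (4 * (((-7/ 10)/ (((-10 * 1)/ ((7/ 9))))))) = 225/ 49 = 4.59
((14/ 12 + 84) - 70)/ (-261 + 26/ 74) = -3367/ 57864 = -0.06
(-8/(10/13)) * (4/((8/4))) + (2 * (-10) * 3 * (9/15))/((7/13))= -3068/35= -87.66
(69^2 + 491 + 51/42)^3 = 397795125353625/2744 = 144969069006.42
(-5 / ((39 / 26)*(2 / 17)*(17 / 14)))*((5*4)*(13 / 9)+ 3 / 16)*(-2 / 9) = 146545 / 972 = 150.77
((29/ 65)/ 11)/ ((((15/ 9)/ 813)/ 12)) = 848772/ 3575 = 237.42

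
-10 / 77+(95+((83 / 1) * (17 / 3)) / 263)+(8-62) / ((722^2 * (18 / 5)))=3061130951633 / 31669566852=96.66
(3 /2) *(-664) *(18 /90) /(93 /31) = -332 /5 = -66.40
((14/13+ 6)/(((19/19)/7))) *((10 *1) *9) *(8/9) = 51520/13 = 3963.08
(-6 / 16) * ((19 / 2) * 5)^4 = -244351875 / 128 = -1908999.02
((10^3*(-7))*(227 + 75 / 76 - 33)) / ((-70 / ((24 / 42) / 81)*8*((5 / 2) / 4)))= 42340 / 1539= 27.51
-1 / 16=-0.06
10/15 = 2/3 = 0.67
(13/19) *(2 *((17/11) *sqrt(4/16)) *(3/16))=663/3344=0.20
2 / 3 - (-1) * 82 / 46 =169 / 69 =2.45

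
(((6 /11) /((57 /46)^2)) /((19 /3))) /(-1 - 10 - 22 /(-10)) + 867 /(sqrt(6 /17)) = -5290 /829939 + 289 * sqrt(102) /2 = 1459.37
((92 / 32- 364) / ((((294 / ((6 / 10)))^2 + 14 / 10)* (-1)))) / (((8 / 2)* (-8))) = -4815 / 102443264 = -0.00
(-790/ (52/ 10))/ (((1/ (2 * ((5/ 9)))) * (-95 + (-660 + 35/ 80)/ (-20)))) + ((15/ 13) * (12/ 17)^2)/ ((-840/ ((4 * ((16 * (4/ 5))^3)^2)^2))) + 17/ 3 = -211822889713.05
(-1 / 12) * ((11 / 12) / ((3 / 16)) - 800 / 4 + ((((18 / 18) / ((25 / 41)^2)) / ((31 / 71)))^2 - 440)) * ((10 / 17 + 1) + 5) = 56490864127348 / 172304296875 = 327.86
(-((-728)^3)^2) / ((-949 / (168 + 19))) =2141344439824285696 / 73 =29333485477045009.53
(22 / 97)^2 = 484 / 9409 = 0.05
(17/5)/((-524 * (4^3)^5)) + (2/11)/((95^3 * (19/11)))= 1125226045127/9165487590080512000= 0.00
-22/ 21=-1.05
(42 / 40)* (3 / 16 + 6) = 2079 / 320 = 6.50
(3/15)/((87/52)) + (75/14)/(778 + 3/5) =2997229/23708370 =0.13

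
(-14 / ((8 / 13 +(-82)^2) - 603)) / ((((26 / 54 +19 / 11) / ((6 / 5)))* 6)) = -9009 / 43504280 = -0.00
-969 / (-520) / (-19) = -51 / 520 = -0.10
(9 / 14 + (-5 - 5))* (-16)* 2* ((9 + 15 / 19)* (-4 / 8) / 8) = -24366 / 133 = -183.20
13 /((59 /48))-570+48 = -30174 /59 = -511.42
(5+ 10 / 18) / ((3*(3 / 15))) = 250 / 27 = 9.26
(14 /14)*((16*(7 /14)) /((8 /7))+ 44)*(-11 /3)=-187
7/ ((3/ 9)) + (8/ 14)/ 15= 21.04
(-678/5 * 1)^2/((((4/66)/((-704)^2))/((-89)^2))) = 29776158222852096/25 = 1191046328914083.84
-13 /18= -0.72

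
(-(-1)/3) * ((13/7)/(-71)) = -13/1491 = -0.01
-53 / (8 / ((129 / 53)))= -129 / 8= -16.12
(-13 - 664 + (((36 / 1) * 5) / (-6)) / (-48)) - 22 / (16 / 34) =-723.12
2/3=0.67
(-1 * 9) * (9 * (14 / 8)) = -567 / 4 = -141.75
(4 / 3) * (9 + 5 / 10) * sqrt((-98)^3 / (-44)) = 13034 * sqrt(22) / 33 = 1852.57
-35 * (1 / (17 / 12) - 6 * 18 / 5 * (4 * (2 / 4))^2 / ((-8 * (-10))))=1113 / 85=13.09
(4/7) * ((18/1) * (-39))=-401.14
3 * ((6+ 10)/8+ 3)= 15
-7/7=-1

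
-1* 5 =-5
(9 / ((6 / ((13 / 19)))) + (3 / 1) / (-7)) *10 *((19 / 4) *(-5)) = -3975 / 28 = -141.96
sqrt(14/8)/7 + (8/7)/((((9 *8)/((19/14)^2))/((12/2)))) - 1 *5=-9929/2058 + sqrt(7)/14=-4.64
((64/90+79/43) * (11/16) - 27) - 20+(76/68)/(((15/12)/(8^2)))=11.98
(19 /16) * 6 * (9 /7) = 513 /56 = 9.16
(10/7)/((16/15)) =75/56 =1.34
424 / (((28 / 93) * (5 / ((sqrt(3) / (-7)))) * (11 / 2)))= -19716 * sqrt(3) / 2695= -12.67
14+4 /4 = 15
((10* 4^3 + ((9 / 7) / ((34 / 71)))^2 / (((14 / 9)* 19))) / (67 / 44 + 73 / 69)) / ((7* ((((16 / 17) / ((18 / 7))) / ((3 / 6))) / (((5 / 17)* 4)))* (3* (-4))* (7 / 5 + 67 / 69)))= -7578148730903685 / 3785418691520704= -2.00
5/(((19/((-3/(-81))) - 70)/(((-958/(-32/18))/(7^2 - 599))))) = -4311/389840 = -0.01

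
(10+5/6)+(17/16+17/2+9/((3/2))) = 1267/48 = 26.40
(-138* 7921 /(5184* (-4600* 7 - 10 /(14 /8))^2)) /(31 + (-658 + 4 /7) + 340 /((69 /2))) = 1437241687 /4358995536973824000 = 0.00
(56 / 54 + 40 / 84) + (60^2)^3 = 8817984000286 / 189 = 46656000001.51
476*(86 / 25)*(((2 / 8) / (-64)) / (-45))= 0.14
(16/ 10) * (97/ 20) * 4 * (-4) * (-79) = 245216/ 25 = 9808.64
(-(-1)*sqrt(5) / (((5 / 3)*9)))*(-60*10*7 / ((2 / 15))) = -2100*sqrt(5) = -4695.74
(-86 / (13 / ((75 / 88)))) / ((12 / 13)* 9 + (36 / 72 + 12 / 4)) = -3225 / 6754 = -0.48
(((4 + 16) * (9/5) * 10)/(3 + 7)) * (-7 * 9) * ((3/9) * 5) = -3780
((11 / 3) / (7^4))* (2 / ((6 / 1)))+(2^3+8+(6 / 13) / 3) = 4538033 / 280917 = 16.15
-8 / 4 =-2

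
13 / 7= 1.86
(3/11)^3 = 27/1331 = 0.02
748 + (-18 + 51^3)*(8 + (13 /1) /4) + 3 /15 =29857389 /20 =1492869.45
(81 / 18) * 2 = 9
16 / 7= 2.29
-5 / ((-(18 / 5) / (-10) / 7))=-875 / 9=-97.22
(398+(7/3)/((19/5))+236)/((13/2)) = 72346/741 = 97.63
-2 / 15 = -0.13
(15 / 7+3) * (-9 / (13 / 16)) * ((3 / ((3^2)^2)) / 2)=-96 / 91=-1.05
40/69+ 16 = 1144/69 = 16.58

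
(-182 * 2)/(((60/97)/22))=-194194/15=-12946.27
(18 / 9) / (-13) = -0.15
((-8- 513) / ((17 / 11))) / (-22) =521 / 34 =15.32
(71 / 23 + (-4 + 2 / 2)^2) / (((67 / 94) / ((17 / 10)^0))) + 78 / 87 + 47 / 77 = 63538221 / 3441053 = 18.46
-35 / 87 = -0.40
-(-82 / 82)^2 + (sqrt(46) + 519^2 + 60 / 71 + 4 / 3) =sqrt(46) + 57374144 / 213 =269368.96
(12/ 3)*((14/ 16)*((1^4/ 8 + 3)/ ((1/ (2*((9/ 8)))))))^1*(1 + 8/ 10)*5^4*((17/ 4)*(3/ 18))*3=30121875/ 512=58831.79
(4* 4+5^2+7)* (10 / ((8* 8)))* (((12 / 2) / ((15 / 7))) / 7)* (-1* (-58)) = 174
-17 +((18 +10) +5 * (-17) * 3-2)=-246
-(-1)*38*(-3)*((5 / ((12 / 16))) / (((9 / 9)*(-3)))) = 760 / 3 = 253.33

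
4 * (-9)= -36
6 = 6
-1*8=-8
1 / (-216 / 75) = -0.35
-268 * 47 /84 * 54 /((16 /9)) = -255069 /56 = -4554.80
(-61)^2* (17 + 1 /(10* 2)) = 1268861 /20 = 63443.05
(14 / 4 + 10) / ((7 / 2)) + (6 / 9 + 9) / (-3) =40 / 63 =0.63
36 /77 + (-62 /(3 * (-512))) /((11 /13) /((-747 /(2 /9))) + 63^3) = 201405222389367 /430783243593472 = 0.47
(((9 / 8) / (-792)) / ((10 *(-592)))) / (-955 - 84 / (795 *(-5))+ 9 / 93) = -8215 / 32692767281152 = -0.00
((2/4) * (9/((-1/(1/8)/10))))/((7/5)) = -225/56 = -4.02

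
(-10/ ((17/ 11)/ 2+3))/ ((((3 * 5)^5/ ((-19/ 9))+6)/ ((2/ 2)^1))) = 4180/ 567243663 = 0.00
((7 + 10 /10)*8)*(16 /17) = 1024 /17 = 60.24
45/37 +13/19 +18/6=3445/703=4.90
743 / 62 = 11.98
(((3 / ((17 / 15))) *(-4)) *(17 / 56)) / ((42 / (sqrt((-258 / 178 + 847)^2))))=-564405 / 8722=-64.71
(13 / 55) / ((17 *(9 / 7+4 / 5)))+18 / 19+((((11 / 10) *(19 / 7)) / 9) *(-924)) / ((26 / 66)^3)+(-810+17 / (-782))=-763189219167303 / 131061749390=-5823.13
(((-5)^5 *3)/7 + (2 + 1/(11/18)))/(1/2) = -205690/77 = -2671.30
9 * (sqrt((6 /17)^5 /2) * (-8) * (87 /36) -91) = -819 -6264 * sqrt(51) /4913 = -828.11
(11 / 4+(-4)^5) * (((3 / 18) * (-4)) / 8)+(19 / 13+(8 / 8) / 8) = 54095 / 624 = 86.69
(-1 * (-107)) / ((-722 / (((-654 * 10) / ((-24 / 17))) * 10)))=-4956775 / 722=-6865.34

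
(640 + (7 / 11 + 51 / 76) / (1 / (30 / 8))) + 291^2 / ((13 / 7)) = 2010248063 / 43472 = 46242.36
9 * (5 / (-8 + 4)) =-11.25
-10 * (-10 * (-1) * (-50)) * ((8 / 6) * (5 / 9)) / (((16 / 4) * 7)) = 25000 / 189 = 132.28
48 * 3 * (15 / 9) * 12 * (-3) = -8640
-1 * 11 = -11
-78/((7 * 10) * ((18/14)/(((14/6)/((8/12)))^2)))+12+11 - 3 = 563/60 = 9.38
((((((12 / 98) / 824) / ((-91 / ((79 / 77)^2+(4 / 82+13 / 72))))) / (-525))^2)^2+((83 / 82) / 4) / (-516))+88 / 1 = 6069471163707299330299835649768491547111936781588975732050361963 / 68971647587743938682335524973344014402720979240325456199680000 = 88.00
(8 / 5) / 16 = 1 / 10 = 0.10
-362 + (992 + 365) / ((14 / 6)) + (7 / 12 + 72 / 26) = 243433 / 1092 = 222.92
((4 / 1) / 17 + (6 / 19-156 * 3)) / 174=-75493 / 28101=-2.69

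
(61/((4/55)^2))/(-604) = -184525/9664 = -19.09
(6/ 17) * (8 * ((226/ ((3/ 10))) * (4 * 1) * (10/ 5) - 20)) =16960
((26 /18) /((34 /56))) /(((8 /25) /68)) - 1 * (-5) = 4595 /9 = 510.56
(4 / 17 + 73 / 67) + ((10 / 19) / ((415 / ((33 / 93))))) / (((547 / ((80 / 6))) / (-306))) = 1.32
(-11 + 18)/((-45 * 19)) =-7/855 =-0.01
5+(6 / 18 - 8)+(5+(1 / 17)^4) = 584650 / 250563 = 2.33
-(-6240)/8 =780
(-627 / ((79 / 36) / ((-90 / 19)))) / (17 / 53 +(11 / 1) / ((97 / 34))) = 183225240 / 565403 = 324.06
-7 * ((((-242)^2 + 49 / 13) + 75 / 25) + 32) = -5332852 / 13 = -410219.38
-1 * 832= -832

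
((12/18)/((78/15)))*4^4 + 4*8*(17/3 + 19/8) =290.15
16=16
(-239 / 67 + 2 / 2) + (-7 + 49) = 2642 / 67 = 39.43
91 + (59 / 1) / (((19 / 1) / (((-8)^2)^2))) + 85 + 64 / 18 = 2205680 / 171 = 12898.71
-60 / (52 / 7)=-105 / 13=-8.08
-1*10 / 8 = -5 / 4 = -1.25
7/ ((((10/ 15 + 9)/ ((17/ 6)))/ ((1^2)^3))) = 119/ 58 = 2.05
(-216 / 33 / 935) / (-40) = 9 / 51425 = 0.00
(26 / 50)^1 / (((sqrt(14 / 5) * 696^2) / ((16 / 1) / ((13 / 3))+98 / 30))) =1357 * sqrt(70) / 2543184000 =0.00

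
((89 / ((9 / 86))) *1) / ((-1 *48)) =-3827 / 216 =-17.72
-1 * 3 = -3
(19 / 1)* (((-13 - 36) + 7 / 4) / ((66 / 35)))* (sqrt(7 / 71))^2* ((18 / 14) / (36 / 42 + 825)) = -0.07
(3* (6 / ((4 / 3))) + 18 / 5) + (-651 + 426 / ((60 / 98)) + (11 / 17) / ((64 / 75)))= 340861 / 5440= 62.66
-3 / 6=-1 / 2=-0.50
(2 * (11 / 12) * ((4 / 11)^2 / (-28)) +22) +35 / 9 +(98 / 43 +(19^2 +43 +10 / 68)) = 432.31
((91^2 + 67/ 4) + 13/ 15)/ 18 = 497917/ 1080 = 461.03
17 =17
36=36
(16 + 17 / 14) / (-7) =-241 / 98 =-2.46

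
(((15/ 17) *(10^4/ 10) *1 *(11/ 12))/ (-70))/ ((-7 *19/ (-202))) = -277750/ 15827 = -17.55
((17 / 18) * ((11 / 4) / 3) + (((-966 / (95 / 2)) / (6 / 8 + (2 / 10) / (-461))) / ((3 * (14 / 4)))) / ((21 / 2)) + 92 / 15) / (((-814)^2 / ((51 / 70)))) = 113962219949 / 15347649924129600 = 0.00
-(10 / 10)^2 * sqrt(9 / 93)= -sqrt(93) / 31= -0.31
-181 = -181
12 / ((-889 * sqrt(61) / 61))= -12 * sqrt(61) / 889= -0.11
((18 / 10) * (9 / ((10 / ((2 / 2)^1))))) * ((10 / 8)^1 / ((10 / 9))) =1.82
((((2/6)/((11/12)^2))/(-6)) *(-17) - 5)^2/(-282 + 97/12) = -2639532/48124967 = -0.05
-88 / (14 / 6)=-264 / 7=-37.71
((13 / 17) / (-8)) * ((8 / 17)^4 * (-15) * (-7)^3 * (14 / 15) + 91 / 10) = -2655774303 / 113588560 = -23.38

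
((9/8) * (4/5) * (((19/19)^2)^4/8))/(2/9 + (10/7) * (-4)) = -0.02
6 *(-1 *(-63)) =378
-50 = -50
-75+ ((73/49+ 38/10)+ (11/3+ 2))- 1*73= -100727/735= -137.04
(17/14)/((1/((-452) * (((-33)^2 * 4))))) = -16735752/7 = -2390821.71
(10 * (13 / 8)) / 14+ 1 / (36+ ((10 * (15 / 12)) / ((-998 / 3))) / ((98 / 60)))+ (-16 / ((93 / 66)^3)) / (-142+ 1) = 169550299824851 / 137950243447464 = 1.23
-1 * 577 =-577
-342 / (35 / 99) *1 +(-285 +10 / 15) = -131429 / 105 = -1251.70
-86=-86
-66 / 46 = -33 / 23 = -1.43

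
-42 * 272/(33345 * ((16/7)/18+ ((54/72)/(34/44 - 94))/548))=-174693632/64742405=-2.70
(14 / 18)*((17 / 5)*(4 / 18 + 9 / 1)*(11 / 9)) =108647 / 3645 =29.81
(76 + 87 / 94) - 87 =-947 / 94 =-10.07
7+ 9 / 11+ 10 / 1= 196 / 11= 17.82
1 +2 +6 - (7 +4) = -2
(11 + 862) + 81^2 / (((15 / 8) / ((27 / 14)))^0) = 7434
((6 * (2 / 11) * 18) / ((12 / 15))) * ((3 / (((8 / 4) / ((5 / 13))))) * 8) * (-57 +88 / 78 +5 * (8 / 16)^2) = -11503350 / 1859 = -6187.92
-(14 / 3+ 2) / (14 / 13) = -130 / 21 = -6.19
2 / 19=0.11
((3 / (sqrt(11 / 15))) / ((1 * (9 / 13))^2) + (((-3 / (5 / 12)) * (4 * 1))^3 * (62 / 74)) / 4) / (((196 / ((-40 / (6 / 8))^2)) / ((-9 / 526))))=2962096128 / 2384095 - 540800 * sqrt(165) / 3827439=1240.63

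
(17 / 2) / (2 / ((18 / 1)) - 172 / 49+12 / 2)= 7497 / 2294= 3.27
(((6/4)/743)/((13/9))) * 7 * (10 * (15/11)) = 14175/106249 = 0.13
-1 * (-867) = 867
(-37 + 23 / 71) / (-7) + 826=59018 / 71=831.24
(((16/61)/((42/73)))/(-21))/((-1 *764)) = 146/5138091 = 0.00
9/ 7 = 1.29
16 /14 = 1.14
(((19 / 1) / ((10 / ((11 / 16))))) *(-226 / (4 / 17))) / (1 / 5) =-401489 / 64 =-6273.27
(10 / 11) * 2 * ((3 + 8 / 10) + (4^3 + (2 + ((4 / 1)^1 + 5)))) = 1576 / 11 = 143.27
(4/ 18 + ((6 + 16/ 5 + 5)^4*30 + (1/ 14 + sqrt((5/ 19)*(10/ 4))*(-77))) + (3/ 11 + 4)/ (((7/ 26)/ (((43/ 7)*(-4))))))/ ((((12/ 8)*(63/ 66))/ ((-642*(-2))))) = 1265846137321432/ 1157625 - 517880*sqrt(38)/ 57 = 1093429479.89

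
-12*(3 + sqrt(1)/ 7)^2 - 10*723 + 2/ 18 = -3240653/ 441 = -7348.42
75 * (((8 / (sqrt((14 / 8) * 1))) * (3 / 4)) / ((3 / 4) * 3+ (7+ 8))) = 1200 * sqrt(7) / 161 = 19.72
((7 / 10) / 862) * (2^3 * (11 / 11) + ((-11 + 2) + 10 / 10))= 0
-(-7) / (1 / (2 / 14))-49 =-48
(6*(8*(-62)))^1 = -2976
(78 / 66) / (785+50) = 13 / 9185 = 0.00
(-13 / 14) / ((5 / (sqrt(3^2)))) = -39 / 70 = -0.56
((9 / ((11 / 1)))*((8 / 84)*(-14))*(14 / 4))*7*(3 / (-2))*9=360.82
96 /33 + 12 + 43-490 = -4753 /11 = -432.09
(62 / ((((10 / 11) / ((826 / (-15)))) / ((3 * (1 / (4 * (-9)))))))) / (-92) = -140833 / 41400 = -3.40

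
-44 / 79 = -0.56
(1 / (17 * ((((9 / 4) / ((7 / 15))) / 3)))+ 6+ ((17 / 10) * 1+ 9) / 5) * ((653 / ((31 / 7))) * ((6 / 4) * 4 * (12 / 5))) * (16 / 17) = 18298919744 / 1119875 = 16340.14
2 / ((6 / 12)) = 4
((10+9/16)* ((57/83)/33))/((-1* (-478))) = 3211/6982624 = 0.00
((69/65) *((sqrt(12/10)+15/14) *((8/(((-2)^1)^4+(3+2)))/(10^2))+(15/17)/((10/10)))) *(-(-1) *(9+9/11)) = 4968 *sqrt(30)/625625+2116368/229075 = 9.28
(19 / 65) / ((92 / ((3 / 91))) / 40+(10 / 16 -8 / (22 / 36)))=5016 / 983281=0.01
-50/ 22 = -25/ 11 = -2.27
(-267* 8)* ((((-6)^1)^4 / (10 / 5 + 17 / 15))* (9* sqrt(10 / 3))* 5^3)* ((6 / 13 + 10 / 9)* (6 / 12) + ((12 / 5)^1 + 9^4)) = -1328779835568000* sqrt(30) / 611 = -11911664319126.01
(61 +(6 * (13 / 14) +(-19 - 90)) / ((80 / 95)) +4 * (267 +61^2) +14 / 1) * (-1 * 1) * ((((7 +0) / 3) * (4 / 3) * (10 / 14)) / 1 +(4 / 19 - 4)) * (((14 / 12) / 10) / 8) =9945413 / 27360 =363.50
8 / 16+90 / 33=71 / 22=3.23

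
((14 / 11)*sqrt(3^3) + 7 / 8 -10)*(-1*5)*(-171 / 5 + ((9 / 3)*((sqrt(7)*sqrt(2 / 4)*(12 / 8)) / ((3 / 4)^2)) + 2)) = -(161 -20*sqrt(14))*(803 -336*sqrt(3)) / 88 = -216.43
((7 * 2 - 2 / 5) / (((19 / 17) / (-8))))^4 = 7314611834454016 / 81450625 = 89804244.41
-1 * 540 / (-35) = 108 / 7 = 15.43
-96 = -96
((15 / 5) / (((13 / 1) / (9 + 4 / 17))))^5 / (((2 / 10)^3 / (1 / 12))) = 965813549639625 / 2108731860404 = 458.01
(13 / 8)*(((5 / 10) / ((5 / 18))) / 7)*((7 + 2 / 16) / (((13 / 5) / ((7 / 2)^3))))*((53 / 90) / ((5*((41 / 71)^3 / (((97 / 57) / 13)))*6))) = 90161002099 / 137621452800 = 0.66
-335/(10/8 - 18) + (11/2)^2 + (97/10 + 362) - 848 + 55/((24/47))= -318.34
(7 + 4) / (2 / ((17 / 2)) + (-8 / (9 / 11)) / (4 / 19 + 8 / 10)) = -20196 / 17333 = -1.17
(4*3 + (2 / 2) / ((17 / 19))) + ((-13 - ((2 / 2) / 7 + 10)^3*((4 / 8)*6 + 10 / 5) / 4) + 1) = -30396367 / 23324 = -1303.22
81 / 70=1.16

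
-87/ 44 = -1.98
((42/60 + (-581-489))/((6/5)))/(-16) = 10693/192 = 55.69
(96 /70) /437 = 48 /15295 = 0.00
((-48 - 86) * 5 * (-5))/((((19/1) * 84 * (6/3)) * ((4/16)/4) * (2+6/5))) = 8375/1596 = 5.25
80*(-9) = -720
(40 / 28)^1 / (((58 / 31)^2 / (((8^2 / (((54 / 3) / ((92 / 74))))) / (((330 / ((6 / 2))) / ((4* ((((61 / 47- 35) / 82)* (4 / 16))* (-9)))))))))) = 25462656 / 419737213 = 0.06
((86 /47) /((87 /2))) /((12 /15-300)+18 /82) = -35260 /250618899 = -0.00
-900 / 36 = -25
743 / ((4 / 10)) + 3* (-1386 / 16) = 12781 / 8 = 1597.62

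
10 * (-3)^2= 90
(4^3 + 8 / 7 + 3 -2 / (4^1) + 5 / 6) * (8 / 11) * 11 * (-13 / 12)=-37388 / 63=-593.46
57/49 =1.16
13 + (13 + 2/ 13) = 340/ 13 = 26.15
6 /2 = 3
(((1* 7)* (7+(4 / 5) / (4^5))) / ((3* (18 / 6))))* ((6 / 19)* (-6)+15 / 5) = 146363 / 24320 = 6.02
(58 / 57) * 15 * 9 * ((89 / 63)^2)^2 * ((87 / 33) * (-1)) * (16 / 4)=-2110648987240 / 365818761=-5769.66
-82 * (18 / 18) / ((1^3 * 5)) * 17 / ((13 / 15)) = -4182 / 13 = -321.69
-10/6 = -5/3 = -1.67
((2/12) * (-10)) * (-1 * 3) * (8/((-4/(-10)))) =100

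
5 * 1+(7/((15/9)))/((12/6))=71/10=7.10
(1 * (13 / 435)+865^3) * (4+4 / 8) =422307542832 / 145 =2912465812.63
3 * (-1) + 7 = 4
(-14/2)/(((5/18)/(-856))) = 107856/5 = 21571.20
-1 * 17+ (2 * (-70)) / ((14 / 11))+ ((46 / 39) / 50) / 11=-1362052 / 10725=-127.00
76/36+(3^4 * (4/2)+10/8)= 165.36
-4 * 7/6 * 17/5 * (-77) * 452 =8283352/15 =552223.47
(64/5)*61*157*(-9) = -5516352/5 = -1103270.40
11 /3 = 3.67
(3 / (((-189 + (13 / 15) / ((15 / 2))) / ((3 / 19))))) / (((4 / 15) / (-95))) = 151875 / 169996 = 0.89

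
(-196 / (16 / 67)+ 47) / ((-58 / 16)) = 6190 / 29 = 213.45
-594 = -594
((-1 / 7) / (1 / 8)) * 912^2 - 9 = -6654015 / 7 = -950573.57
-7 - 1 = -8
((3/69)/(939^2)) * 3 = 1/6759861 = 0.00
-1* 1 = -1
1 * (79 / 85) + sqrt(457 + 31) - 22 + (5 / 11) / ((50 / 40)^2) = -19429 / 935 + 2 * sqrt(122) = 1.31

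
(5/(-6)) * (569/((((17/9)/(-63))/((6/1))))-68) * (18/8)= 14526705/68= 213628.01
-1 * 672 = -672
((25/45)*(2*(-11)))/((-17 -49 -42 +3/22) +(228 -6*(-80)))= -2420/118827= -0.02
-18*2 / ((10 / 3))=-54 / 5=-10.80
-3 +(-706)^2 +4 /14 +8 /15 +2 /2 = 52335656 /105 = 498434.82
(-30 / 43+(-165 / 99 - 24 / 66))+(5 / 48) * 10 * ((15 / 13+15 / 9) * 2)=348437 / 110682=3.15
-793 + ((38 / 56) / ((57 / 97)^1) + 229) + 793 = 19333 / 84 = 230.15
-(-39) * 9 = 351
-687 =-687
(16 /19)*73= 1168 /19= 61.47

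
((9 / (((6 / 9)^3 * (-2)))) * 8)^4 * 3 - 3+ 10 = 10460353315 / 16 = 653772082.19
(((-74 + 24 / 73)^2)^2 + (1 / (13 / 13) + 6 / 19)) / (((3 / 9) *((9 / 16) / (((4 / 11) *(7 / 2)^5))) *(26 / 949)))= 267132674316025569023 / 243913659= 1095193583709.99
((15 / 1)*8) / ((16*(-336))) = -5 / 224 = -0.02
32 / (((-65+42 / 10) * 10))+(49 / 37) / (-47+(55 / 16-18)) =-51341 / 692455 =-0.07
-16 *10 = -160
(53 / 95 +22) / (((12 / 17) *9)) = 36431 / 10260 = 3.55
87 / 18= 29 / 6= 4.83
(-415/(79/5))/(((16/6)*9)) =-2075/1896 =-1.09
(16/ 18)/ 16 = 1/ 18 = 0.06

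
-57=-57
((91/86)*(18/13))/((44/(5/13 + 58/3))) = 16149/24596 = 0.66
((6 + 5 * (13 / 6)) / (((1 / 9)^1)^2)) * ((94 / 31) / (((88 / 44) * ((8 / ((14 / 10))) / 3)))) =2691549 / 2480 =1085.30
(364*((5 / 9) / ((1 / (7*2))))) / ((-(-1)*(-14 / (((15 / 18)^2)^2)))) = -284375 / 2916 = -97.52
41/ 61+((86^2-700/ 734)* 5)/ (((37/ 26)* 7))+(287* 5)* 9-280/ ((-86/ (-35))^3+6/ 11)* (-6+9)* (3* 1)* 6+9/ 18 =658018888910325237/ 42059605218778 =15644.91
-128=-128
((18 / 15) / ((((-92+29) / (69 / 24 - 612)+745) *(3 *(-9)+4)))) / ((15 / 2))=-19492 / 2087761175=-0.00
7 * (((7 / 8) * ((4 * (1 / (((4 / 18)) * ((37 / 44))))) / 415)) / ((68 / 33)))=160083 / 1044140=0.15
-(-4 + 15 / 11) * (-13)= -377 / 11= -34.27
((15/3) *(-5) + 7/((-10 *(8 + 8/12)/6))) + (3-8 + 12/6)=-3703/130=-28.48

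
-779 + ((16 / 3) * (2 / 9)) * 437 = -7049 / 27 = -261.07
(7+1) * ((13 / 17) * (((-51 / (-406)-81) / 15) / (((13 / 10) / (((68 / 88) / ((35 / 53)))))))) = -42188 / 1421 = -29.69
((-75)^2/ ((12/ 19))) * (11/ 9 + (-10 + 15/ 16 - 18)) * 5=-220934375/ 192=-1150699.87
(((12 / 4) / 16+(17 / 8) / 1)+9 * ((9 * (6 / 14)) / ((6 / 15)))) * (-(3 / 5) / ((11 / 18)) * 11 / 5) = -269433 / 1400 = -192.45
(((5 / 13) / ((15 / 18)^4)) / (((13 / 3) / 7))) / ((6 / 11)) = 49896 / 21125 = 2.36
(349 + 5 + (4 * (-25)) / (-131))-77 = 36387 / 131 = 277.76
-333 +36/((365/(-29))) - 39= -136824/365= -374.86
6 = 6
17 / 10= 1.70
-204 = -204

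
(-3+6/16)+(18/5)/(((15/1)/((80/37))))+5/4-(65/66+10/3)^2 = -3492557/179080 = -19.50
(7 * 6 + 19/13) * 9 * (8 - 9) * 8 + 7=-40589/13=-3122.23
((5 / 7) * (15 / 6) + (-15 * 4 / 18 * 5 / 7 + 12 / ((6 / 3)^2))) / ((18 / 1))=101 / 756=0.13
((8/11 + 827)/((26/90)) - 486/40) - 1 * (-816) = 3669.06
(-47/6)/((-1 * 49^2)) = 47/14406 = 0.00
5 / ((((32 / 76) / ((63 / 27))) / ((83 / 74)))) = 55195 / 1776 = 31.08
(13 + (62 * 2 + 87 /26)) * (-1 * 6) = -10947 /13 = -842.08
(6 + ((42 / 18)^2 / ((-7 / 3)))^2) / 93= 103 / 837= 0.12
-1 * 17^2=-289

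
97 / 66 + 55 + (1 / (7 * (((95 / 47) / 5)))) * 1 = 498793 / 8778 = 56.82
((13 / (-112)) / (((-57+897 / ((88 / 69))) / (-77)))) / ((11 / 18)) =429 / 18959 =0.02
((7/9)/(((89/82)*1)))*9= 574/89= 6.45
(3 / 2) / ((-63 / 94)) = -47 / 21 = -2.24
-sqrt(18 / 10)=-3*sqrt(5) / 5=-1.34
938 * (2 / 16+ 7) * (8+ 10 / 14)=232959 / 4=58239.75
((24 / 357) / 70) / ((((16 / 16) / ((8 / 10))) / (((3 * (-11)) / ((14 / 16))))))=-4224 / 145775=-0.03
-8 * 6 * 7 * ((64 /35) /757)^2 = -196608 /100283575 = -0.00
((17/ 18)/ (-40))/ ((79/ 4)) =-17/ 14220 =-0.00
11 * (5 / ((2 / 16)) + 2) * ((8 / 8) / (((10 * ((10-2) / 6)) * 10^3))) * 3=2079 / 20000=0.10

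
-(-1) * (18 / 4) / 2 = 2.25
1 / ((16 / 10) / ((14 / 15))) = 7 / 12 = 0.58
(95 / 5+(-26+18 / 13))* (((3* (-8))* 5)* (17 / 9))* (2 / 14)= 181.83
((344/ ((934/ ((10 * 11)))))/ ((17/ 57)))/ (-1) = -1078440/ 7939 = -135.84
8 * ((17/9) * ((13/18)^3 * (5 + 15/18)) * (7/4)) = 9150505/157464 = 58.11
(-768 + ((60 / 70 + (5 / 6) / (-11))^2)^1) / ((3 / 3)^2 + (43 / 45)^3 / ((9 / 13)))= -14925789394875 / 43962728656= -339.51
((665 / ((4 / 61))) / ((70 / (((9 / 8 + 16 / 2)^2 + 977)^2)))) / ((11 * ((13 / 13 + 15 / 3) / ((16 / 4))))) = 1778899822797 / 180224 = 9870493.51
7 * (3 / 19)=21 / 19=1.11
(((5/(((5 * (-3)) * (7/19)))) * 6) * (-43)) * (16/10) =13072/35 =373.49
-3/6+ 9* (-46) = -829/2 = -414.50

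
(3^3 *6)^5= 111577100832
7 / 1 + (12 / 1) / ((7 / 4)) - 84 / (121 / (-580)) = 352777 / 847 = 416.50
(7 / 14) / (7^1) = 0.07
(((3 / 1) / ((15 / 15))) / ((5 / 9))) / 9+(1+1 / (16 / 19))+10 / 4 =423 / 80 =5.29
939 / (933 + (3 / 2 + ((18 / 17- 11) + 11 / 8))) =127704 / 125927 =1.01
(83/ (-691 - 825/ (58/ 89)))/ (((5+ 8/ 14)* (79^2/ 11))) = -370678/ 27626516697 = -0.00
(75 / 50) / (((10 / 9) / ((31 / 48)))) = 279 / 320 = 0.87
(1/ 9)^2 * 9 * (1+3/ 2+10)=25/ 18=1.39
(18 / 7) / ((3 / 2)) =12 / 7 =1.71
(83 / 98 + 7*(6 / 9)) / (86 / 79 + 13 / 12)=256118 / 100891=2.54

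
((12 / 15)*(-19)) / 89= -76 / 445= -0.17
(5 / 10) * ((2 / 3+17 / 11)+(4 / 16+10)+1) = 1777 / 264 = 6.73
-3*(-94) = 282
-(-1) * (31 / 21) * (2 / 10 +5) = 806 / 105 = 7.68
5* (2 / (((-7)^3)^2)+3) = 1764745 / 117649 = 15.00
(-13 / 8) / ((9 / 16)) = -26 / 9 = -2.89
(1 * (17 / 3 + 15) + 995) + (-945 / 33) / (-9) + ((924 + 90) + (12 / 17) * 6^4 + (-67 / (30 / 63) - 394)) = 13536773 / 5610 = 2412.97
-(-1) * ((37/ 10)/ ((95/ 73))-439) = -414349/ 950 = -436.16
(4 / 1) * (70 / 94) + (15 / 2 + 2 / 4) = 516 / 47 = 10.98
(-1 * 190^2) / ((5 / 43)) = -310460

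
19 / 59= 0.32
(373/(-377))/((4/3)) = -1119/1508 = -0.74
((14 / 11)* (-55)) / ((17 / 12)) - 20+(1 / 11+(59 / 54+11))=-577891 / 10098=-57.23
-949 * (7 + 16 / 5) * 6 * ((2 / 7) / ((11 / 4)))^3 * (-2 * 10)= 594726912 / 456533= 1302.70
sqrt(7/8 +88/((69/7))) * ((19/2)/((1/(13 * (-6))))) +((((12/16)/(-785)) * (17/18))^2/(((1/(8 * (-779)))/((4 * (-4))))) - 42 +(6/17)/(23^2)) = -247 * sqrt(746718)/92 - 2090684436334/49875402825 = -2361.92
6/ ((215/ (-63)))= -378/ 215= -1.76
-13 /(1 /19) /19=-13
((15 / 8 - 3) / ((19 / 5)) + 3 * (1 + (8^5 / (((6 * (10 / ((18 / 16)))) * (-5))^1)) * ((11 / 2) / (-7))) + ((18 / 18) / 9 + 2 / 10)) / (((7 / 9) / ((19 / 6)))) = 70062989 / 58800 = 1191.55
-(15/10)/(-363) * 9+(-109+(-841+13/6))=-344050/363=-947.80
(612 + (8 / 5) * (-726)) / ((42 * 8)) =-229 / 140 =-1.64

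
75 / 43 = 1.74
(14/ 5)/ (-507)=-14/ 2535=-0.01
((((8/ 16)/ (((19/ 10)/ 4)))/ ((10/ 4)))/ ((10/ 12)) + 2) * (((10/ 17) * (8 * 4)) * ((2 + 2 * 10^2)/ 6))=90496/ 57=1587.65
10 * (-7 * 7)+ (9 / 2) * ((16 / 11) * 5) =-5030 / 11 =-457.27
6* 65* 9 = 3510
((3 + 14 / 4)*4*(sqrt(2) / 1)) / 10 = 13*sqrt(2) / 5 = 3.68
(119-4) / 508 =115 / 508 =0.23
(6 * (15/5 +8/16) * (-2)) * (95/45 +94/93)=-12194/93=-131.12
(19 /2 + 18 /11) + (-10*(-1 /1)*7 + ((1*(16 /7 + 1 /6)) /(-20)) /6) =4497067 /55440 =81.12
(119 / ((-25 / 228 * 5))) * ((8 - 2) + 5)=-298452 / 125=-2387.62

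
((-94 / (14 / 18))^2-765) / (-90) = -75359 / 490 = -153.79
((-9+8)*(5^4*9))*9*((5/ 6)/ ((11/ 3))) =-253125/ 22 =-11505.68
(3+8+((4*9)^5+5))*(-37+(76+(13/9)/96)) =2359091280.24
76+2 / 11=838 / 11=76.18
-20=-20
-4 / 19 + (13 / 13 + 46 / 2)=452 / 19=23.79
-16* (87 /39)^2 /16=-841 /169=-4.98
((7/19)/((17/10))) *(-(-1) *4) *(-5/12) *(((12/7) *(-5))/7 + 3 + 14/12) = -21625/20349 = -1.06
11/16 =0.69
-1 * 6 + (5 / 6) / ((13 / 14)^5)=-5338714 / 1113879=-4.79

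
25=25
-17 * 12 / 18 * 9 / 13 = -102 / 13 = -7.85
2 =2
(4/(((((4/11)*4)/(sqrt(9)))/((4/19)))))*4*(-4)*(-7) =3696/19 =194.53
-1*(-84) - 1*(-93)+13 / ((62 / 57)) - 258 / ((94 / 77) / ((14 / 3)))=-2323343 / 2914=-797.30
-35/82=-0.43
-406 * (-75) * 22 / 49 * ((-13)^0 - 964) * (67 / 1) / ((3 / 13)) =-26756858700 / 7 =-3822408385.71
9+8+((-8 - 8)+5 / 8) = 1.62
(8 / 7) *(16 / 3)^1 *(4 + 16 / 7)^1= 5632 / 147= 38.31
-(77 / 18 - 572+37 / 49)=566.97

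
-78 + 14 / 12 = -76.83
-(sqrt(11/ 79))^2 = -11/ 79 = -0.14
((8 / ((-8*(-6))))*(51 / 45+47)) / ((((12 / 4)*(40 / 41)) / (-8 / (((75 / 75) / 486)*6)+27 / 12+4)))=-37994167 / 21600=-1758.99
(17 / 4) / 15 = 17 / 60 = 0.28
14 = 14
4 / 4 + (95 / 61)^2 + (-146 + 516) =1389516 / 3721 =373.43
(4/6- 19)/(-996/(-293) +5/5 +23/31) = -499565/140094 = -3.57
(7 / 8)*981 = 6867 / 8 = 858.38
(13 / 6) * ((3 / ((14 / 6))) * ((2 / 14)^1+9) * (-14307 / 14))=-8927568 / 343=-26027.90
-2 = -2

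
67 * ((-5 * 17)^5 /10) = -59456511875 /2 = -29728255937.50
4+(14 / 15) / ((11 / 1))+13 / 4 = 4841 / 660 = 7.33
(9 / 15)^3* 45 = 243 / 25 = 9.72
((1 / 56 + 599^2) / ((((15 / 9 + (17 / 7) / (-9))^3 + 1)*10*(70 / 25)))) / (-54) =-3797549973 / 59617216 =-63.70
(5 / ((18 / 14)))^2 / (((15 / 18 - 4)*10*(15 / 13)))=-637 / 1539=-0.41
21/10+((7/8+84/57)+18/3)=7941/760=10.45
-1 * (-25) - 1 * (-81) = 106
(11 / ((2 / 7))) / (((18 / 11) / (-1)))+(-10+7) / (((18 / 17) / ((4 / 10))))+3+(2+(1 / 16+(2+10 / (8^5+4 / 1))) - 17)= -68031341 / 1966320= -34.60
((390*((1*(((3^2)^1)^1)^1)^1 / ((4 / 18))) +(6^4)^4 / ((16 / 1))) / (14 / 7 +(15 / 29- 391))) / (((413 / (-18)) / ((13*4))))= 341858099052756 / 332347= 1028617977.75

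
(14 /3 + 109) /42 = 2.71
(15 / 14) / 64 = 15 / 896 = 0.02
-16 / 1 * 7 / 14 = -8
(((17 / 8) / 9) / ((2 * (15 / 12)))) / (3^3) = 17 / 4860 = 0.00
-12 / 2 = -6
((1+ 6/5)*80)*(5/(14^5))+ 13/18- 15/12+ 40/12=1698497/605052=2.81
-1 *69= -69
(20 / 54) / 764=5 / 10314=0.00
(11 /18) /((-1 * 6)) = -11 /108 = -0.10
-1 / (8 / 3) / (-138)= 1 / 368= 0.00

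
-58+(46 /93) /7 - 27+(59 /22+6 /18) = -1173175 /14322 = -81.91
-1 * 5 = -5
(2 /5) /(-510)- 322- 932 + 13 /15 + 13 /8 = -4255131 /3400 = -1251.51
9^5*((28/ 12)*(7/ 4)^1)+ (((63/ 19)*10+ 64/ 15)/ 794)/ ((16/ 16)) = 109124640047/ 452580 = 241116.80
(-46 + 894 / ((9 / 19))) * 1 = 5524 / 3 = 1841.33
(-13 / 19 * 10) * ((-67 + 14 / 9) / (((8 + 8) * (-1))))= -2015 / 72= -27.99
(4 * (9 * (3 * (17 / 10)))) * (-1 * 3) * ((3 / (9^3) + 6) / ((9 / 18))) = -99212 / 15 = -6614.13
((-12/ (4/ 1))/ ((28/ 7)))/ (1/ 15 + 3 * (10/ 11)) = -495/ 1844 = -0.27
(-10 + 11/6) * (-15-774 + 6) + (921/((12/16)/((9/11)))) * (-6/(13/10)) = 502587/286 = 1757.30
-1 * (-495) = 495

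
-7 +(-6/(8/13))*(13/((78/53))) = -745/8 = -93.12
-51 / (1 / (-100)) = 5100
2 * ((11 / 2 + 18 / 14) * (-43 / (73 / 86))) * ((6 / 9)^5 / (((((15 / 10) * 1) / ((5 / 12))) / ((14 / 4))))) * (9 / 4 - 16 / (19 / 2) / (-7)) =-244992500 / 1117557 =-219.22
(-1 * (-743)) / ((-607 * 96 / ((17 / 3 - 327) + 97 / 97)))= 714023 / 174816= 4.08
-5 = -5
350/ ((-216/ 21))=-1225/ 36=-34.03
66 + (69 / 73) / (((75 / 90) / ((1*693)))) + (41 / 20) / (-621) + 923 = 321869663 / 181332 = 1775.03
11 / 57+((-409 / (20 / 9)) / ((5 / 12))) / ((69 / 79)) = -16569218 / 32775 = -505.54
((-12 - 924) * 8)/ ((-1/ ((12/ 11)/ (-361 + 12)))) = -89856/ 3839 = -23.41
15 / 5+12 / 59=189 / 59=3.20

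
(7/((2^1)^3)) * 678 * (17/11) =40341/44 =916.84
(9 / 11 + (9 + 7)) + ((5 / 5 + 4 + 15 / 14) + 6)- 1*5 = 3679 / 154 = 23.89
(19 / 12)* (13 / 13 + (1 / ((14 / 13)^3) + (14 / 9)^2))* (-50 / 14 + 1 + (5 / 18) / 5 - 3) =-12386884225 / 336063168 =-36.86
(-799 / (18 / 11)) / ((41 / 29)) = -254881 / 738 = -345.37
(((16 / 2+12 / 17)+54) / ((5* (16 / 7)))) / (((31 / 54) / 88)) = 2216214 / 2635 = 841.07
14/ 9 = 1.56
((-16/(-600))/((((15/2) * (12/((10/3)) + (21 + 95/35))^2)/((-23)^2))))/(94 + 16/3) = 25921/1021323480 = 0.00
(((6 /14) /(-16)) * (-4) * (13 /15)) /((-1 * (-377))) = 1 /4060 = 0.00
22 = 22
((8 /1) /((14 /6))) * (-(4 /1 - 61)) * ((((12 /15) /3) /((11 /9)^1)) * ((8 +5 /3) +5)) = 21888 /35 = 625.37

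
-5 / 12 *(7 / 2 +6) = -95 / 24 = -3.96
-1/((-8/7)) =7/8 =0.88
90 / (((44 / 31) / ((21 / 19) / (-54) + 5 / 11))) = 253115 / 9196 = 27.52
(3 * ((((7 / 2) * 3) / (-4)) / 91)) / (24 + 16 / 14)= -63 / 18304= -0.00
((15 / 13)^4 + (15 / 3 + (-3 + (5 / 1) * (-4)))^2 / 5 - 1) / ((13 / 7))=65548588 / 1856465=35.31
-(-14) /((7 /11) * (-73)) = -22 /73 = -0.30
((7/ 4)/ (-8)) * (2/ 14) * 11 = -11/ 32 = -0.34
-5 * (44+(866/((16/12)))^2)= -8437885/4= -2109471.25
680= 680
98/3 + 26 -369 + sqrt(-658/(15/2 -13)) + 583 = 283.60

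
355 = 355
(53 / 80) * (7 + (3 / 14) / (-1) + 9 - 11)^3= 15940439 / 219520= 72.61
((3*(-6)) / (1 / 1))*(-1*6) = 108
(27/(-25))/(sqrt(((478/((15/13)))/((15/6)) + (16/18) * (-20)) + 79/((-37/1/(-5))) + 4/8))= -81 * sqrt(196032734)/13245455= -0.09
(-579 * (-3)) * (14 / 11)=24318 / 11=2210.73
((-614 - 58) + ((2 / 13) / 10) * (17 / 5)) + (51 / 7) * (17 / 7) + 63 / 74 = -770002133 / 1178450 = -653.40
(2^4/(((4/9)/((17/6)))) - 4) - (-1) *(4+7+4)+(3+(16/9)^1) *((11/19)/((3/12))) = 21215/171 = 124.06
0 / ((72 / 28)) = 0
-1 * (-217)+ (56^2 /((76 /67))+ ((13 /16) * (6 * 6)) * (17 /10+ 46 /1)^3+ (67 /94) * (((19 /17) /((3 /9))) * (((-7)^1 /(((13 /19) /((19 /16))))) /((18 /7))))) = 15050195815415023 /4736472000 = 3177511.83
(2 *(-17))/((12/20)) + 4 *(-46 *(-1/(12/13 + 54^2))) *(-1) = -89633/1580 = -56.73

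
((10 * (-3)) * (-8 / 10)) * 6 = 144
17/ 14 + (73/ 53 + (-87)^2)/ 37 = 5650557/ 27454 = 205.82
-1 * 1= -1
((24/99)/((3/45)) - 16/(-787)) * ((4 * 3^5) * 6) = 184617792/8657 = 21325.84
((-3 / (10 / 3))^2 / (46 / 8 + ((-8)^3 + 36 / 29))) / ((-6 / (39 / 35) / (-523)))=-1774539 / 11390750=-0.16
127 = 127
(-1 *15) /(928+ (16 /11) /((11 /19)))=-1815 /112592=-0.02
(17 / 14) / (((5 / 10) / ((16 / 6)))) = 136 / 21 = 6.48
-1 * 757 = -757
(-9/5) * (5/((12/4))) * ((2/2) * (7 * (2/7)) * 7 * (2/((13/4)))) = -336/13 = -25.85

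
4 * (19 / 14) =38 / 7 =5.43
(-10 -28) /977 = -38 /977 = -0.04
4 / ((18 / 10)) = 20 / 9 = 2.22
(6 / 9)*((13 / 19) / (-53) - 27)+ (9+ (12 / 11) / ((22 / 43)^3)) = -0.86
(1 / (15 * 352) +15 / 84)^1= 6607 / 36960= 0.18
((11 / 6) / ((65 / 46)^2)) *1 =11638 / 12675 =0.92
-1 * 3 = -3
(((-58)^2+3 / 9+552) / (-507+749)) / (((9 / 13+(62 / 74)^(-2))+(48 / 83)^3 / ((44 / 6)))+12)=83927042809259 / 73347709156788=1.14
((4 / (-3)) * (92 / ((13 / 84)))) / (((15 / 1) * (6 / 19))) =-97888 / 585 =-167.33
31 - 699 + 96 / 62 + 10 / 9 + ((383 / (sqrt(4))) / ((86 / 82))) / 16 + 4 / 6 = -250789807 / 383904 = -653.26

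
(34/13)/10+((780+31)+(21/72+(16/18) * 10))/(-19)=-3815189/88920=-42.91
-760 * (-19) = 14440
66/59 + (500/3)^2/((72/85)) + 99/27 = 156741619/4779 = 32798.00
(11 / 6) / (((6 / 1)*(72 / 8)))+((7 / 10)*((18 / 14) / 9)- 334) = -540863 / 1620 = -333.87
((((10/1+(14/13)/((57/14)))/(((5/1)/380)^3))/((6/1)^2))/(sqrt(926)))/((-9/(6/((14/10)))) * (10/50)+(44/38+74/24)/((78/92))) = 10433910800 * sqrt(926)/353738019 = 897.58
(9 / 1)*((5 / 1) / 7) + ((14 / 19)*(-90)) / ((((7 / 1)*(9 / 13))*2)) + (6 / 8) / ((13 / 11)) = 1529 / 6916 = 0.22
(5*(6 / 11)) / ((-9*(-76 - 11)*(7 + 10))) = 10 / 48807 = 0.00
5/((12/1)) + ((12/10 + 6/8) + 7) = 281/30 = 9.37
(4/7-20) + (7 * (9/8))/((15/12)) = -919/70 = -13.13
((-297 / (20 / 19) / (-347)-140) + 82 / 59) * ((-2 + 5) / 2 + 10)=-1297714809 / 818920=-1584.67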